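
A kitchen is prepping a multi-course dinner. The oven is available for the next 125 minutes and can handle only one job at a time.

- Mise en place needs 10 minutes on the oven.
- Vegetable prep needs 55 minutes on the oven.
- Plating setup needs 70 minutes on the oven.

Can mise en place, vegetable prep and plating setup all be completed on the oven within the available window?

Running back to back, the jobs need 10 + 55 + 70 = 135 minutes on the oven.
Since 135 > 125, they cannot all fit.

No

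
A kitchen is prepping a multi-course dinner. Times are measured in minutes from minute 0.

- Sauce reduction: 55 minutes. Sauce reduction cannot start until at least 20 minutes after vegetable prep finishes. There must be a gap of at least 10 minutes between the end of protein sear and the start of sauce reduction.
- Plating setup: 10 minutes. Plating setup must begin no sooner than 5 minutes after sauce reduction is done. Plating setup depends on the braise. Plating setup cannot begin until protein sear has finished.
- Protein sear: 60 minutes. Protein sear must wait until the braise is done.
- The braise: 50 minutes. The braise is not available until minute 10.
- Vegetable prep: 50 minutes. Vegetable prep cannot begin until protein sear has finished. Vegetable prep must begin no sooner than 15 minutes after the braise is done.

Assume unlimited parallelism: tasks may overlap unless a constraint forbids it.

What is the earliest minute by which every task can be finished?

After its own release at minute 10, the braise can start at minute 10 and finishes at minute 60.
Protein sear waits on the braise (finishes minute 60), so it starts at minute 60 and finishes at 60 + 60 = minute 120.
For vegetable prep: protein sear (finishes minute 120); the braise (finishes minute 60, plus 15-minute gap → minute 75). Taking the maximum gives a start of minute 120, and it finishes at 120 + 50 = minute 170.
For sauce reduction: vegetable prep (finishes minute 170, plus 20-minute gap → minute 190); protein sear (finishes minute 120, plus 10-minute gap → minute 130). Taking the maximum gives a start of minute 190, and it finishes at 190 + 55 = minute 245.
Plating setup has to wait for sauce reduction (finishes minute 245, plus 5-minute gap → minute 250); the braise (finishes minute 60); protein sear (finishes minute 120). The latest of these is minute 250, so plating setup runs minute 250 to 250 + 10 = minute 260.
All tasks are finished once the last one completes. Finish times: The braise at 60, Protein sear at 120, Vegetable prep at 170, Sauce reduction at 245, Plating setup at 260. The latest is minute 260.

260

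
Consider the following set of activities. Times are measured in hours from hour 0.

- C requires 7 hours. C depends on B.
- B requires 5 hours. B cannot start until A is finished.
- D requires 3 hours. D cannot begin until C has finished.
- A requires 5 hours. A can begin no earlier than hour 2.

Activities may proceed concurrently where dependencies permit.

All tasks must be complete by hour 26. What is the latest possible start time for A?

D has no dependents, so it just needs to finish by hour 26. Starting by 26 − 3 = hour 23 achieves that.
C has to be done before D (must start by hour 23). That means finishing by hour 23, i.e. starting by 23 − 7 = hour 16.
Since C (must start by hour 16) depends on it, B must finish by hour 16. Backing off its 5-hour duration gives a latest start of hour 11.
A feeds into B (must start by hour 11); so A must finish by hour 11 and therefore start by hour 6.

6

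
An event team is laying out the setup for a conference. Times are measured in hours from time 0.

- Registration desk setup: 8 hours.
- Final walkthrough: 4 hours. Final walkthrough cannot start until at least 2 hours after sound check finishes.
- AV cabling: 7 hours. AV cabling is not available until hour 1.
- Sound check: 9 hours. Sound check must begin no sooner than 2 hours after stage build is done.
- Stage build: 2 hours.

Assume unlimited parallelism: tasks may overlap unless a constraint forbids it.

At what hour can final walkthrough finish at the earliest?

19

Stage build can start immediately at hour 0; it finishes at hour 2.
After stage build (finishes hour 2, plus 2-hour gap → hour 4), sound check can start at hour 4 and finishes at hour 13.
After sound check (finishes hour 13, plus 2-hour gap → hour 15), final walkthrough can start at hour 15 and finishes at hour 19.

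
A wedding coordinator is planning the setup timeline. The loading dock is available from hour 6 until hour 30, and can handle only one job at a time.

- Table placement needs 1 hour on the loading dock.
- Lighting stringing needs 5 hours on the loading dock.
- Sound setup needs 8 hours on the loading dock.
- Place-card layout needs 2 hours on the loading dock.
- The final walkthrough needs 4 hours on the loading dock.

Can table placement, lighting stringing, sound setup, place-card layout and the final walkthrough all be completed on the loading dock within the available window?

The loading dock window is 30 − 6 = 24 hours.
Running back to back, the jobs need 1 + 5 + 8 + 2 + 4 = 20 hours on the loading dock.
Since 20 ≤ 24, they fit within the window.

Yes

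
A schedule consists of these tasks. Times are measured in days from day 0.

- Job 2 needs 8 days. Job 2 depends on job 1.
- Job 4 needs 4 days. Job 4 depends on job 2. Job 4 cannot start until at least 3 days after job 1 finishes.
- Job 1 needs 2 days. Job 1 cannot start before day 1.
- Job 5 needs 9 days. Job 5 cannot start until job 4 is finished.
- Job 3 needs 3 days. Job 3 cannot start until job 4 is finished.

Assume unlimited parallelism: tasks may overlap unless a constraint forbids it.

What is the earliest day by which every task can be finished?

24

Job 1 cannot begin until its own release at day 1. It runs from day 1 to 1 + 2 = day 3.
Job 2 cannot begin until job 1 (finishes day 3). It runs from day 3 to 3 + 8 = day 11.
For job 4: job 2 (finishes day 11); job 1 (finishes day 3, plus 3-day gap → day 6). Taking the maximum gives a start of day 11, and it finishes at 11 + 4 = day 15.
Job 5 cannot begin until job 4 (finishes day 15). It runs from day 15 to 15 + 9 = day 24.
After job 4 (finishes day 15), job 3 can start at day 15 and finishes at day 18.
All tasks are finished once the last one completes. Finish times: Job 1 at 3, Job 2 at 11, Job 3 at 18, Job 4 at 15, Job 5 at 24. The latest is day 24.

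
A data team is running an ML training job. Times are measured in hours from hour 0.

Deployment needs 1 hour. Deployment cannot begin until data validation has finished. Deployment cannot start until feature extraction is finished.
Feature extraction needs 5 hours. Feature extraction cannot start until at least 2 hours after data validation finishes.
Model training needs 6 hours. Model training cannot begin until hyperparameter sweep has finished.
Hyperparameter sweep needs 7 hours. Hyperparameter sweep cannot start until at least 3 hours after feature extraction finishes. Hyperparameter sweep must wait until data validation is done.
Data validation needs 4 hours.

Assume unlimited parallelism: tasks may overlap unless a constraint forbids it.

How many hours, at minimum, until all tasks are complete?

Nothing blocks data validation, so it runs from hour 0 to hour 4.
Feature extraction cannot begin until data validation (finishes hour 4, plus 2-hour gap → hour 6). It runs from hour 6 to 6 + 5 = hour 11.
For deployment: data validation (finishes hour 4); feature extraction (finishes hour 11). Taking the maximum gives a start of hour 11, and it finishes at 11 + 1 = hour 12.
For hyperparameter sweep: feature extraction (finishes hour 11, plus 3-hour gap → hour 14); data validation (finishes hour 4). Taking the maximum gives a start of hour 14, and it finishes at 14 + 7 = hour 21.
After hyperparameter sweep (finishes hour 21), model training can start at hour 21 and finishes at hour 27.
All tasks are finished once the last one completes. Finish times: Data validation at 4, Feature extraction at 11, Hyperparameter sweep at 21, Model training at 27, Deployment at 12. The latest is hour 27.

27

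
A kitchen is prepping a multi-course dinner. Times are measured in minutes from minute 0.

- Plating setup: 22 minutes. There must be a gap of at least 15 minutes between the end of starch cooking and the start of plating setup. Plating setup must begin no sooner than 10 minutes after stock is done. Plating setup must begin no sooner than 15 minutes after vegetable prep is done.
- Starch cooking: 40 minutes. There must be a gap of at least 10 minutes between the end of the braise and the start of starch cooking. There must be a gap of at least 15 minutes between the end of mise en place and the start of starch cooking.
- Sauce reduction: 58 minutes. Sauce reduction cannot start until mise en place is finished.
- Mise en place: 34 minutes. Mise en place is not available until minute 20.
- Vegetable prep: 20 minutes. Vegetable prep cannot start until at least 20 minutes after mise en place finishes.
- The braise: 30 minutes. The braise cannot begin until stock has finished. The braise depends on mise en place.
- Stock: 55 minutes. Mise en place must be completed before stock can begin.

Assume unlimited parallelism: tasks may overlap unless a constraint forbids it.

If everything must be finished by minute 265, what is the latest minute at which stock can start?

Plating setup has no dependents, so it just needs to finish by minute 265. Starting by 265 − 22 = minute 243 achieves that.
Since plating setup (must start by minute 243, minus 15-minute gap → minute 228) depends on it, starch cooking must finish by minute 228. Backing off its 40-minute duration gives a latest start of minute 188.
The braise must finish before starch cooking (must start by minute 188, minus 10-minute gap → minute 178). With a 30-minute duration, the braise must start by 178 − 30 = minute 148.
Stock feeds the braise (must start by minute 148); plating setup (must start by minute 243, minus 10-minute gap → minute 233). Taking the minimum, stock must finish by minute 148 and start by 148 − 55 = minute 93.

93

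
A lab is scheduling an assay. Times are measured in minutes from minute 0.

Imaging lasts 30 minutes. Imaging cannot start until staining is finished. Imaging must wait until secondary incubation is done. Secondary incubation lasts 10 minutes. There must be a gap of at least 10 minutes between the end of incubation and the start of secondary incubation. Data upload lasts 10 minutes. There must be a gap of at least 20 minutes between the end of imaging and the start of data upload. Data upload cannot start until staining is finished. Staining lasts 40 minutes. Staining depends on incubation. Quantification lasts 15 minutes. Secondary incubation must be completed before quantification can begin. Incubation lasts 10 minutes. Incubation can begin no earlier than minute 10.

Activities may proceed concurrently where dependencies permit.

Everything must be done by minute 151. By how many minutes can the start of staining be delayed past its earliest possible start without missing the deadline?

Incubation waits on its own release at minute 10, so it starts at minute 10 and finishes at 10 + 10 = minute 20.
After incubation (finishes minute 20), staining can start at minute 20 and finishes at minute 60.

Working backward from the deadline:
Data upload must finish by minute 151; it takes 10 minutes, so it must start by 151 − 10 = minute 141.
Imaging has to be done before data upload (must start by minute 141, minus 20-minute gap → minute 121). That means finishing by minute 121, i.e. starting by 121 − 30 = minute 91.
Staining feeds imaging (must start by minute 91); data upload (must start by minute 141). Taking the minimum, staining must finish by minute 91 and start by 91 − 40 = minute 51.
So staining can start as early as minute 20 and as late as minute 51, giving 51 − 20 = 31 minutes of slack.

31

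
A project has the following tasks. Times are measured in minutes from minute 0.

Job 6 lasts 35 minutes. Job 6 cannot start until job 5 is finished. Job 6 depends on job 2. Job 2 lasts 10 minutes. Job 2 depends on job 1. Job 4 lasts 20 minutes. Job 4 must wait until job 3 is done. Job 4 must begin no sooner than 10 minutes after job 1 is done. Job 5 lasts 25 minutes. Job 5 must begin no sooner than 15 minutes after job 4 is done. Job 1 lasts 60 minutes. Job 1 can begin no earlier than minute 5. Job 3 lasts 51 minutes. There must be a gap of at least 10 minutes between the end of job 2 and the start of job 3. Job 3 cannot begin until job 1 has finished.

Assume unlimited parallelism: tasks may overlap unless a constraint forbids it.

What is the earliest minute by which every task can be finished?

Job 1 cannot begin until its own release at minute 5. It runs from minute 5 to 5 + 60 = minute 65.
Job 2 waits on job 1 (finishes minute 65), so it starts at minute 65 and finishes at 65 + 10 = minute 75.
Job 3 needs all of job 2 (finishes minute 75, plus 10-minute gap → minute 85); job 1 (finishes minute 65). That puts its earliest start at minute 85; it finishes at 85 + 51 = minute 136.
Job 4 needs all of job 3 (finishes minute 136); job 1 (finishes minute 65, plus 10-minute gap → minute 75). That puts its earliest start at minute 136; it finishes at 136 + 20 = minute 156.
Job 5 cannot begin until job 4 (finishes minute 156, plus 15-minute gap → minute 171). It runs from minute 171 to 171 + 25 = minute 196.
Job 6 cannot start until job 5 (finishes minute 196); job 2 (finishes minute 75). The controlling bound is minute 196, so job 6 finishes at 196 + 35 = minute 231.
All tasks are finished once the last one completes. Finish times: Job 1 at 65, Job 2 at 75, Job 3 at 136, Job 4 at 156, Job 5 at 196, Job 6 at 231. The latest is minute 231.

231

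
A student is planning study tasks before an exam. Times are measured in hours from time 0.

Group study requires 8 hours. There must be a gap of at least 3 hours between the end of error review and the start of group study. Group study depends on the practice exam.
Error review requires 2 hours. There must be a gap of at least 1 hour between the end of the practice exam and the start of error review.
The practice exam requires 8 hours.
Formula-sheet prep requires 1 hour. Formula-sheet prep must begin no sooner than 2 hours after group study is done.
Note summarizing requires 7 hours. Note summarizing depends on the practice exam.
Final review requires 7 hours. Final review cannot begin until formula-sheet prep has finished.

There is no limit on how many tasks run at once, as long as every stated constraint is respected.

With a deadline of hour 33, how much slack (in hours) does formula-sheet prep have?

1

Nothing blocks the practice exam, so it runs from hour 0 to hour 8.
After the practice exam (finishes hour 8, plus 1-hour gap → hour 9), error review can start at hour 9 and finishes at hour 11.
Group study needs all of error review (finishes hour 11, plus 3-hour gap → hour 14); the practice exam (finishes hour 8). That puts its earliest start at hour 14; it finishes at 14 + 8 = hour 22.
Formula-sheet prep cannot begin until group study (finishes hour 22, plus 2-hour gap → hour 24). It runs from hour 24 to 24 + 1 = hour 25.

Working backward from the deadline:
To finish by hour 33, final review (duration 7) must start no later than hour 26.
Formula-sheet prep feeds into final review (must start by hour 26); so formula-sheet prep must finish by hour 26 and therefore start by hour 25.
So formula-sheet prep can start as early as hour 24 and as late as hour 25, giving 25 − 24 = 1 hour of slack.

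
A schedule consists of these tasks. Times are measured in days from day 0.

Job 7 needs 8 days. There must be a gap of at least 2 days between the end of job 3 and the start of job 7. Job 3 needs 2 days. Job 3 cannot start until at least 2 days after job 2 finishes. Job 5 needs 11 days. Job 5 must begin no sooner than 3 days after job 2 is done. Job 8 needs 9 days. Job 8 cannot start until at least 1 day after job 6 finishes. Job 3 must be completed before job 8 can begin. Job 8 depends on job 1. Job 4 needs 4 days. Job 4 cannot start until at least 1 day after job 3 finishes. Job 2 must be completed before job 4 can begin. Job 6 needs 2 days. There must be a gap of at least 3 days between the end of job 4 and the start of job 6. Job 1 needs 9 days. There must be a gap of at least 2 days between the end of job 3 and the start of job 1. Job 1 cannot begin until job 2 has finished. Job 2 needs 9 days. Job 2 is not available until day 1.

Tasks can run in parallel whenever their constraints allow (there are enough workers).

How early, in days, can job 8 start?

After its own release at day 1, job 2 can start at day 1 and finishes at day 10.
Job 3 cannot begin until job 2 (finishes day 10, plus 2-day gap → day 12). It runs from day 12 to 12 + 2 = day 14.
Job 4 needs all of job 3 (finishes day 14, plus 1-day gap → day 15); job 2 (finishes day 10). That puts its earliest start at day 15; it finishes at 15 + 4 = day 19.
Job 6 waits on job 4 (finishes day 19, plus 3-day gap → day 22), so it starts at day 22 and finishes at 22 + 2 = day 24.
Job 1 needs all of job 3 (finishes day 14, plus 2-day gap → day 16); job 2 (finishes day 10). That puts its earliest start at day 16; it finishes at 16 + 9 = day 25.
Job 8 waits on job 6 (finishes day 24, plus 1-day gap → day 25); job 3 (finishes day 14); job 1 (finishes day 25). The latest of these is day 25, which is the earliest job 8 can start.

25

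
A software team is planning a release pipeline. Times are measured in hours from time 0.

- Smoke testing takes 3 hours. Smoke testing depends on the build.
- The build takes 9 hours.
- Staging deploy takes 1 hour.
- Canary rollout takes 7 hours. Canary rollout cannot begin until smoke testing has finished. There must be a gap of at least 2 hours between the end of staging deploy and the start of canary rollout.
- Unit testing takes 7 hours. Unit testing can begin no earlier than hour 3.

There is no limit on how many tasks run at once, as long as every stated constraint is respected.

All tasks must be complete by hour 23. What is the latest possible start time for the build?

To finish by hour 23, canary rollout (duration 7) must start no later than hour 16.
Smoke testing must finish before canary rollout (must start by hour 16). With a 3-hour duration, smoke testing must start by 16 − 3 = hour 13.
The build has to be done before smoke testing (must start by hour 13). That means finishing by hour 13, i.e. starting by 13 − 9 = hour 4.

4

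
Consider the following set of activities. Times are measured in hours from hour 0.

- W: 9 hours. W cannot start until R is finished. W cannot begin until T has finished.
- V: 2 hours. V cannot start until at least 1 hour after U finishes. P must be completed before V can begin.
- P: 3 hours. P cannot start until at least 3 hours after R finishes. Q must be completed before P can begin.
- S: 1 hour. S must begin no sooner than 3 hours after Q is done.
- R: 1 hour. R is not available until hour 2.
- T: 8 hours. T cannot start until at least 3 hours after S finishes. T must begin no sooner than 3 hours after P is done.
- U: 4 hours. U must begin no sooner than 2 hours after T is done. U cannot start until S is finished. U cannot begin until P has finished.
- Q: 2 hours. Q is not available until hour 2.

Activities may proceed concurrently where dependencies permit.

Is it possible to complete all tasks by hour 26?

No

R cannot begin until its own release at hour 2. It runs from hour 2 to 2 + 1 = hour 3.
Q cannot begin until its own release at hour 2. It runs from hour 2 to 2 + 2 = hour 4.
S waits on Q (finishes hour 4, plus 3-hour gap → hour 7), so it starts at hour 7 and finishes at 7 + 1 = hour 8.
For P: R (finishes hour 3, plus 3-hour gap → hour 6); Q (finishes hour 4). Taking the maximum gives a start of hour 6, and it finishes at 6 + 3 = hour 9.
T cannot start until S (finishes hour 8, plus 3-hour gap → hour 11); P (finishes hour 9, plus 3-hour gap → hour 12). The controlling bound is hour 12, so T finishes at 12 + 8 = hour 20.
For W: R (finishes hour 3); T (finishes hour 20). Taking the maximum gives a start of hour 20, and it finishes at 20 + 9 = hour 29.
U needs all of T (finishes hour 20, plus 2-hour gap → hour 22); S (finishes hour 8); P (finishes hour 9). That puts its earliest start at hour 22; it finishes at 22 + 4 = hour 26.
V needs all of U (finishes hour 26, plus 1-hour gap → hour 27); P (finishes hour 9). That puts its earliest start at hour 27; it finishes at 27 + 2 = hour 29.
The earliest everything can be done is hour 29, which is after the deadline of 26, so it is not possible.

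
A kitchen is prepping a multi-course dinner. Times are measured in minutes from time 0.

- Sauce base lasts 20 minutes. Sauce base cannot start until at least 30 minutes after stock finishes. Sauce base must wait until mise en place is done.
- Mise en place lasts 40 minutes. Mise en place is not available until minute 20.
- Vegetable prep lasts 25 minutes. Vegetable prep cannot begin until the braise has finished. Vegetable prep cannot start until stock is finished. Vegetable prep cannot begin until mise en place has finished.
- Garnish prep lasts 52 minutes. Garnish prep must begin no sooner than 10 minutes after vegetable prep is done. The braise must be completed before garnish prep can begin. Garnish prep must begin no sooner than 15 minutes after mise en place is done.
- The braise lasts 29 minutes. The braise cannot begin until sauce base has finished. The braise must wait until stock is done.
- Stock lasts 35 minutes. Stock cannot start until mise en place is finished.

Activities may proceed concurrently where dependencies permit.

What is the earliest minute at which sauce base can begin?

Mise en place waits on its own release at minute 20, so it starts at minute 20 and finishes at 20 + 40 = minute 60.
After mise en place (finishes minute 60), stock can start at minute 60 and finishes at minute 95.
Sauce base waits on stock (finishes minute 95, plus 30-minute gap → minute 125); mise en place (finishes minute 60). The latest of these is minute 125, which is the earliest sauce base can start.

125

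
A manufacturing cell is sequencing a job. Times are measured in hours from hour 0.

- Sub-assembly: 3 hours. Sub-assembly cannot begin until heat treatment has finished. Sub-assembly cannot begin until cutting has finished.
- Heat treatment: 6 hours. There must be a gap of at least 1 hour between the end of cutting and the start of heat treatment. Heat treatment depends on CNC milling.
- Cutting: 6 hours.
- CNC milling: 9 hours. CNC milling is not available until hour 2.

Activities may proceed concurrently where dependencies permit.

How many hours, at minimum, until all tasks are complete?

CNC milling waits on its own release at hour 2, so it starts at hour 2 and finishes at 2 + 9 = hour 11.
Cutting has no prerequisites, so it starts at hour 0 and finishes at hour 6.
Heat treatment needs all of cutting (finishes hour 6, plus 1-hour gap → hour 7); CNC milling (finishes hour 11). That puts its earliest start at hour 11; it finishes at 11 + 6 = hour 17.
Sub-assembly cannot start until heat treatment (finishes hour 17); cutting (finishes hour 6). The controlling bound is hour 17, so sub-assembly finishes at 17 + 3 = hour 20.
All tasks are finished once the last one completes. Finish times: Cutting at 6, CNC milling at 11, Heat treatment at 17, Sub-assembly at 20. The latest is hour 20.

20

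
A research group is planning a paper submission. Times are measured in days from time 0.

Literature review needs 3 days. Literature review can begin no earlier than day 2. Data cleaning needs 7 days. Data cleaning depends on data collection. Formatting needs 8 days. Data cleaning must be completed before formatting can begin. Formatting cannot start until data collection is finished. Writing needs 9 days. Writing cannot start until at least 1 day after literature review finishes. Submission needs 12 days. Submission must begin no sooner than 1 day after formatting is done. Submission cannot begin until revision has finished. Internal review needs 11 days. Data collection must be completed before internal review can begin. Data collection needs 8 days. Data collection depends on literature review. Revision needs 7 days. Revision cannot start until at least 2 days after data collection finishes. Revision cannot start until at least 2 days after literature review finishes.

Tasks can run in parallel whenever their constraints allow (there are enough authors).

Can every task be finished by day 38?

No

After its own release at day 2, literature review can start at day 2 and finishes at day 5.
Writing cannot begin until literature review (finishes day 5, plus 1-day gap → day 6). It runs from day 6 to 6 + 9 = day 15.
After literature review (finishes day 5), data collection can start at day 5 and finishes at day 13.
Revision has to wait for data collection (finishes day 13, plus 2-day gap → day 15); literature review (finishes day 5, plus 2-day gap → day 7). The latest of these is day 15, so revision runs day 15 to 15 + 7 = day 22.
Internal review cannot begin until data collection (finishes day 13). It runs from day 13 to 13 + 11 = day 24.
Data cleaning waits on data collection (finishes day 13), so it starts at day 13 and finishes at 13 + 7 = day 20.
Formatting has to wait for data cleaning (finishes day 20); data collection (finishes day 13). The latest of these is day 20, so formatting runs day 20 to 20 + 8 = day 28.
Submission needs all of formatting (finishes day 28, plus 1-day gap → day 29); revision (finishes day 22). That puts its earliest start at day 29; it finishes at 29 + 12 = day 41.
The earliest everything can be done is day 41, which is after the deadline of 38, so it is not possible.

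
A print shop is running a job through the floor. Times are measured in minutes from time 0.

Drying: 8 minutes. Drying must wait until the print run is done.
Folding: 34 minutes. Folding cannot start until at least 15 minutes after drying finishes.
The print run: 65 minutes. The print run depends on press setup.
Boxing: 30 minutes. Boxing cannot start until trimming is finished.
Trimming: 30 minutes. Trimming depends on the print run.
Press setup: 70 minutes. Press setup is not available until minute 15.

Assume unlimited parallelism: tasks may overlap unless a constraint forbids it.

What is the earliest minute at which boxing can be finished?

Press setup waits on its own release at minute 15, so it starts at minute 15 and finishes at 15 + 70 = minute 85.
The print run waits on press setup (finishes minute 85), so it starts at minute 85 and finishes at 85 + 65 = minute 150.
Trimming waits on the print run (finishes minute 150), so it starts at minute 150 and finishes at 150 + 30 = minute 180.
Boxing waits on trimming (finishes minute 180), so it starts at minute 180 and finishes at 180 + 30 = minute 210.

210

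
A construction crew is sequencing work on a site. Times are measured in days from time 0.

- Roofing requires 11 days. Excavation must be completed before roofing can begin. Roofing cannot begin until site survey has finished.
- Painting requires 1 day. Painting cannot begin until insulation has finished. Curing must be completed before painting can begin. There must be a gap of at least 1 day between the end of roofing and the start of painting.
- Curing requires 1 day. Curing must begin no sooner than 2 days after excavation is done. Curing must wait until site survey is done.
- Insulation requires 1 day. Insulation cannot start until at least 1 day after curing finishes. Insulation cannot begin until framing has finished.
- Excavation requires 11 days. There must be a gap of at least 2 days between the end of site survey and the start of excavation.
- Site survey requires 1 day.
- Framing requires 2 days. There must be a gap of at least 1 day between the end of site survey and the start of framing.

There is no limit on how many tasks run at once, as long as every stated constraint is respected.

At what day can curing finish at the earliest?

Site survey has no prerequisites, so it starts at day 0 and finishes at day 1.
After site survey (finishes day 1, plus 2-day gap → day 3), excavation can start at day 3 and finishes at day 14.
Curing has to wait for excavation (finishes day 14, plus 2-day gap → day 16); site survey (finishes day 1). The latest of these is day 16, so curing runs day 16 to 16 + 1 = day 17.

17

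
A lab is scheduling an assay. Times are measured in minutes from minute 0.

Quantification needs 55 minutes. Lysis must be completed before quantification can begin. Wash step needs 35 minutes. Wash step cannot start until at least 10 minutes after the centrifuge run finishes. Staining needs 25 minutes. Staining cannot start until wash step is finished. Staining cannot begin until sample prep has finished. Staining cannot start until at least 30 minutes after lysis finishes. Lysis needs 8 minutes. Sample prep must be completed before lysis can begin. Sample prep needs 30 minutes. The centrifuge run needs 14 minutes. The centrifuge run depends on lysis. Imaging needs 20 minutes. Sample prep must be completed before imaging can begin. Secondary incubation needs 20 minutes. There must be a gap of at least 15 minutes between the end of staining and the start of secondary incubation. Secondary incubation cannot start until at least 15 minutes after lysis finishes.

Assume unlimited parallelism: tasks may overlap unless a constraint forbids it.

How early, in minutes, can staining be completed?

122

Sample prep can start immediately at minute 0; it finishes at minute 30.
Lysis waits on sample prep (finishes minute 30), so it starts at minute 30 and finishes at 30 + 8 = minute 38.
After lysis (finishes minute 38), the centrifuge run can start at minute 38 and finishes at minute 52.
Wash step cannot begin until the centrifuge run (finishes minute 52, plus 10-minute gap → minute 62). It runs from minute 62 to 62 + 35 = minute 97.
Staining has to wait for wash step (finishes minute 97); sample prep (finishes minute 30); lysis (finishes minute 38, plus 30-minute gap → minute 68). The latest of these is minute 97, so staining runs minute 97 to 97 + 25 = minute 122.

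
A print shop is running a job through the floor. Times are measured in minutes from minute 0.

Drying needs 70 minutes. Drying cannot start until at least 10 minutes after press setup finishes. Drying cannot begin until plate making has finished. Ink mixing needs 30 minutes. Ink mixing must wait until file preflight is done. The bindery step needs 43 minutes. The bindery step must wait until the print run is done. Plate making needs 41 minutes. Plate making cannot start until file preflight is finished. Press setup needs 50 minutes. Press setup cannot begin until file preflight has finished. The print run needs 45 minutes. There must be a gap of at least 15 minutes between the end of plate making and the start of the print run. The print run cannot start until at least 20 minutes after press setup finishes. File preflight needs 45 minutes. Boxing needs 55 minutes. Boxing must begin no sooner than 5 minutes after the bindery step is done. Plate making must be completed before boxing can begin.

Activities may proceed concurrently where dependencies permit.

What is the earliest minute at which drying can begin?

105

Nothing blocks file preflight, so it runs from minute 0 to minute 45.
Press setup waits on file preflight (finishes minute 45), so it starts at minute 45 and finishes at 45 + 50 = minute 95.
After file preflight (finishes minute 45), plate making can start at minute 45 and finishes at minute 86.
Drying waits on press setup (finishes minute 95, plus 10-minute gap → minute 105); plate making (finishes minute 86). The latest of these is minute 105, which is the earliest drying can start.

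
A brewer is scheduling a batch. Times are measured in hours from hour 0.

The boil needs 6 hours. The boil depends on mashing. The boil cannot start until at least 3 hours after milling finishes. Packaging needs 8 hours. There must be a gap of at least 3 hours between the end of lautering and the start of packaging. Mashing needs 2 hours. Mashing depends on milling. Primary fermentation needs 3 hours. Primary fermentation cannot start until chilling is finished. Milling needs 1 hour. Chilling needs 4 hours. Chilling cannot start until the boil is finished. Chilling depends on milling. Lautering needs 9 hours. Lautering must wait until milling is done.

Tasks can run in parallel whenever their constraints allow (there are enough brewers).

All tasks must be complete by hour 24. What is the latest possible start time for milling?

To finish by hour 24, primary fermentation (duration 3) must start no later than hour 21.
Since primary fermentation (must start by hour 21) depends on it, chilling must finish by hour 21. Backing off its 4-hour duration gives a latest start of hour 17.
The boil must finish before chilling (must start by hour 17). With a 6-hour duration, the boil must start by 17 − 6 = hour 11.
Mashing feeds into the boil (must start by hour 11); so mashing must finish by hour 11 and therefore start by hour 9.
Packaging must finish by hour 24; it takes 8 hours, so it must start by 24 − 8 = hour 16.
Lautering must finish before packaging (must start by hour 16, minus 3-hour gap → hour 13). With a 9-hour duration, lautering must start by 13 − 9 = hour 4.
Milling must finish in time for mashing (must start by hour 9); lautering (must start by hour 4); the boil (must start by hour 11, minus 3-hour gap → hour 8); chilling (must start by hour 17). The tightest is hour 4, so milling must start by 4 − 1 = hour 3.

3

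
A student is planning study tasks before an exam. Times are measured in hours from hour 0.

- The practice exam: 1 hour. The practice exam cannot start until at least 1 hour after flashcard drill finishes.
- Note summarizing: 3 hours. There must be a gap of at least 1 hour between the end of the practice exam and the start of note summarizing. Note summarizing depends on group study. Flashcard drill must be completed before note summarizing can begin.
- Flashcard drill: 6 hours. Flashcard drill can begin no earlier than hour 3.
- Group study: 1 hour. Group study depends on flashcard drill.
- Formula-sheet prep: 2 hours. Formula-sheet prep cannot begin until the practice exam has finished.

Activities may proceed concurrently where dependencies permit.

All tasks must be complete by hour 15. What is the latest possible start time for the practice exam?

10

Note summarizing has no dependents, so it just needs to finish by hour 15. Starting by 15 − 3 = hour 12 achieves that.
Nothing follows formula-sheet prep; the deadline of hour 15 is its only limit. It must start by 15 − 2 = hour 13.
For the practice exam: note summarizing (must start by hour 12, minus 1-hour gap → hour 11); formula-sheet prep (must start by hour 13). The most restrictive is hour 11; with a 1-hour duration, the practice exam must start by hour 10.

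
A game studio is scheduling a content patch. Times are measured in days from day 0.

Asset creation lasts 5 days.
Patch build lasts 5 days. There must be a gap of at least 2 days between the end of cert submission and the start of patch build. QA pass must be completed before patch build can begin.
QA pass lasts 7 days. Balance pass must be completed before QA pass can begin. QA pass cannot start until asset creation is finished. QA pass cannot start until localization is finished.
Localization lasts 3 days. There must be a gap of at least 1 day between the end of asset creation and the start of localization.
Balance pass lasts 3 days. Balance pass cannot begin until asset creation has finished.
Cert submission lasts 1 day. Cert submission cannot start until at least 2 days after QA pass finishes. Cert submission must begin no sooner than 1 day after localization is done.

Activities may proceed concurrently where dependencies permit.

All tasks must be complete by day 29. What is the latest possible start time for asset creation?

Patch build must finish by day 29; it takes 5 days, so it must start by 29 − 5 = day 24.
Cert submission feeds into patch build (must start by day 24, minus 2-day gap → day 22); so cert submission must finish by day 22 and therefore start by day 21.
For QA pass: cert submission (must start by day 21, minus 2-day gap → day 19); patch build (must start by day 24). The most restrictive is day 19; with a 7-day duration, QA pass must start by day 12.
Balance pass must finish before QA pass (must start by day 12). With a 3-day duration, balance pass must start by 12 − 3 = day 9.
Localization has several dependents: QA pass (must start by day 12); cert submission (must start by day 21, minus 1-day gap → day 20). The earliest of those limits is day 12, so localization must start by 12 − 3 = day 9.
Asset creation feeds balance pass (must start by day 9); localization (must start by day 9, minus 1-day gap → day 8); QA pass (must start by day 12). Taking the minimum, asset creation must finish by day 8 and start by 8 − 5 = day 3.

3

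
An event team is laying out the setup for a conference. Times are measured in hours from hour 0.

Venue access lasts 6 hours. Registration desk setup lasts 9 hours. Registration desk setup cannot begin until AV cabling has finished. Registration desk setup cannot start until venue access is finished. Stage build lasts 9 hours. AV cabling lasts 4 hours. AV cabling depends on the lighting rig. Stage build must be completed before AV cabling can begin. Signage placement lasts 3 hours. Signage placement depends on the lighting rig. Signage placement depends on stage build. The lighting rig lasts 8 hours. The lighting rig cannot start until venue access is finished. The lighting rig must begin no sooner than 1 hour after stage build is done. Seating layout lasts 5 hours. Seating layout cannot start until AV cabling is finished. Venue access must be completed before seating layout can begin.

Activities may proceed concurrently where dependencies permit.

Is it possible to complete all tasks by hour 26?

Stage build can start immediately at hour 0; it finishes at hour 9.
Venue access has no prerequisites, so it starts at hour 0 and finishes at hour 6.
For the lighting rig: venue access (finishes hour 6); stage build (finishes hour 9, plus 1-hour gap → hour 10). Taking the maximum gives a start of hour 10, and it finishes at 10 + 8 = hour 18.
Signage placement cannot start until the lighting rig (finishes hour 18); stage build (finishes hour 9). The controlling bound is hour 18, so signage placement finishes at 18 + 3 = hour 21.
AV cabling has to wait for the lighting rig (finishes hour 18); stage build (finishes hour 9). The latest of these is hour 18, so AV cabling runs hour 18 to 18 + 4 = hour 22.
Registration desk setup cannot start until AV cabling (finishes hour 22); venue access (finishes hour 6). The controlling bound is hour 22, so registration desk setup finishes at 22 + 9 = hour 31.
Seating layout has to wait for AV cabling (finishes hour 22); venue access (finishes hour 6). The latest of these is hour 22, so seating layout runs hour 22 to 22 + 5 = hour 27.
The earliest everything can be done is hour 31, which is after the deadline of 26, so it is not possible.

No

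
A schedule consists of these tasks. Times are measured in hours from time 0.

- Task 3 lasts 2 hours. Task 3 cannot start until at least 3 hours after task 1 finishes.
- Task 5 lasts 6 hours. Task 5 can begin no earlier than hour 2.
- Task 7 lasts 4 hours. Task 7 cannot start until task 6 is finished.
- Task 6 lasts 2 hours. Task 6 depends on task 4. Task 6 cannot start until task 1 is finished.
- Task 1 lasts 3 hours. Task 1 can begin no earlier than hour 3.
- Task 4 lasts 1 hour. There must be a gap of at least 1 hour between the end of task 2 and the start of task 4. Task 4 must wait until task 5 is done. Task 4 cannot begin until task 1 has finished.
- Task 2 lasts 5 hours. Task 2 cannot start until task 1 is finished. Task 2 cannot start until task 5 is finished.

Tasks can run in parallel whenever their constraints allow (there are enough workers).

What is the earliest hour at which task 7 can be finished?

21

Task 5 waits on its own release at hour 2, so it starts at hour 2 and finishes at 2 + 6 = hour 8.
Task 1 waits on its own release at hour 3, so it starts at hour 3 and finishes at 3 + 3 = hour 6.
Task 2 cannot start until task 1 (finishes hour 6); task 5 (finishes hour 8). The controlling bound is hour 8, so task 2 finishes at 8 + 5 = hour 13.
Task 4 has to wait for task 2 (finishes hour 13, plus 1-hour gap → hour 14); task 5 (finishes hour 8); task 1 (finishes hour 6). The latest of these is hour 14, so task 4 runs hour 14 to 14 + 1 = hour 15.
Task 6 cannot start until task 4 (finishes hour 15); task 1 (finishes hour 6). The controlling bound is hour 15, so task 6 finishes at 15 + 2 = hour 17.
Task 7 cannot begin until task 6 (finishes hour 17). It runs from hour 17 to 17 + 4 = hour 21.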